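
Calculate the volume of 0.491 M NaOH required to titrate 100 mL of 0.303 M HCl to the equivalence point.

At equivalence: moles acid = moles base. moles HCl = 0.303 × 100/1000 = 0.0303 mol. V_base = moles / 0.491 × 1000 = 61.7 mL.

V_{base} = 61.7 mL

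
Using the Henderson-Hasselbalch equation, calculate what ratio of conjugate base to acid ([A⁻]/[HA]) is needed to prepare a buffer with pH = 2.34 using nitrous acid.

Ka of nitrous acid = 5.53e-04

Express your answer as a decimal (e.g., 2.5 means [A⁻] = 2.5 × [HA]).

pKa = -log(5.53e-04) = 3.2573. pH = pKa + log([A⁻]/[HA]), so log([A⁻]/[HA]) = pH − pKa = 2.34 − 3.2573 = -0.9173. [A⁻]/[HA] = 10^(-0.9173) = 0.121

[A⁻]/[HA] = 0.121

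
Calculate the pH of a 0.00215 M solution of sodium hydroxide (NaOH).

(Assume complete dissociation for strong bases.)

[OH⁻] = 0.00215 M for strong base. pOH = -log[OH⁻] = 2.67, pH = 14 - pOH

pH = 11.33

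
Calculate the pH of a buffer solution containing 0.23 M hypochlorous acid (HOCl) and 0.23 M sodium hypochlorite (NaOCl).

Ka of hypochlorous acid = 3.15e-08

pKa = -log(3.15e-08) = 7.50. pH = pKa + log([A⁻]/[HA]) = 7.50 + log(0.23/0.23)

pH = 7.50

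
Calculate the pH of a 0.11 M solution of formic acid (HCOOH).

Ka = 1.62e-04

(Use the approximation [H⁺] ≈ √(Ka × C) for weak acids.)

[H⁺] = √(Ka × C) = √(1.62e-04 × 0.11) = 4.2214e-03. pH = -log(4.2214e-03)

pH = 2.37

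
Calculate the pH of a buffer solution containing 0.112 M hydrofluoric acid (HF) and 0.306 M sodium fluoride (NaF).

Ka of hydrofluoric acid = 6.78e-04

pKa = -log(6.78e-04) = 3.17. pH = pKa + log([A⁻]/[HA]) = 3.17 + log(0.306/0.112)

pH = 3.61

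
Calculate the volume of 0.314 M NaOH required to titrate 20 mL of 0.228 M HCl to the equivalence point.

At equivalence: moles acid = moles base. moles HCl = 0.228 × 20/1000 = 0.00456 mol. V_base = moles / 0.314 × 1000 = 14.5 mL.

V_{base} = 14.5 mL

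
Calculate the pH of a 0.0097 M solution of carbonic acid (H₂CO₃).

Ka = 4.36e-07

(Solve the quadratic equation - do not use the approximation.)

x² + Ka×x - Ka×C = 0. Using quadratic formula: [H⁺] = 6.4815e-05

pH = 4.19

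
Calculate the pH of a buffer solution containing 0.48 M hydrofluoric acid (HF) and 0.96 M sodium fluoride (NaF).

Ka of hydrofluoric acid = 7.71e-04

pKa = -log(7.71e-04) = 3.11. pH = pKa + log([A⁻]/[HA]) = 3.11 + log(0.96/0.48)

pH = 3.41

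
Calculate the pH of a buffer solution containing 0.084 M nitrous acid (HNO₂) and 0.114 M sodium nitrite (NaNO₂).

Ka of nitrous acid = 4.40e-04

pKa = -log(4.40e-04) = 3.36. pH = pKa + log([A⁻]/[HA]) = 3.36 + log(0.114/0.084)

pH = 3.49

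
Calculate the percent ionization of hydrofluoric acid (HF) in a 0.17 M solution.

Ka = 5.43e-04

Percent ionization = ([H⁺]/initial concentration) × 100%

Using Ka equilibrium: x² + Ka×x - Ka×C = 0. Solving: [H⁺] = 9.3401e-03. Percent = (9.3401e-03/0.17) × 100

Percent ionization = 5.49%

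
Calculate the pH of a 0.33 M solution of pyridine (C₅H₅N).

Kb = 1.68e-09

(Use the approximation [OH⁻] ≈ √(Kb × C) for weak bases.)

[OH⁻] = √(Kb × C) = √(1.68e-09 × 0.33) = 2.3546e-05. pOH = 4.63, pH = 14 - pOH

pH = 9.37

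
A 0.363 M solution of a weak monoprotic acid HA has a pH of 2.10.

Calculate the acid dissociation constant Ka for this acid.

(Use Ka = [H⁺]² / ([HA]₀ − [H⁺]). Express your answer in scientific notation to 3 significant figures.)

[H⁺] = 10^(−pH) = 10^(−2.10) = 7.943e-03 M. For HA ⇌ H⁺ + A⁻, Ka = [H⁺][A⁻]/[HA] = [H⁺]² / ([HA]₀ − [H⁺]) = (7.943e-03)² / (0.363 − 7.943e-03) = 1.78e-04.

K_a = 1.78e-04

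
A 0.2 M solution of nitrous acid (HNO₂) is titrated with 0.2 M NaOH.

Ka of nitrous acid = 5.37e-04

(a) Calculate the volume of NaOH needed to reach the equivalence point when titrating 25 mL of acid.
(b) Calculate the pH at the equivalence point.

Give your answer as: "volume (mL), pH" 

moles acid = 0.2 × 25/1000 = 0.005 mol; V_base = moles/0.2 × 1000 = 25.0 mL. At equivalence only the conjugate base is present: [A⁻] = 0.005/0.050 = 1.0000e-01 M. Kb = Kw/Ka = 1.86e-11; [OH⁻] = √(Kb × [A⁻]) = 1.3646e-06; pOH = 5.86; pH = 14 - pOH = 8.14.

V = 25.0 mL, pH = 8.14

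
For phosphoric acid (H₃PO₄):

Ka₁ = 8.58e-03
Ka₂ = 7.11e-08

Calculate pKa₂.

pKa₂ = -log(Ka₂) = -log(7.11e-08) = 7.15.

pK_{a2} = 7.15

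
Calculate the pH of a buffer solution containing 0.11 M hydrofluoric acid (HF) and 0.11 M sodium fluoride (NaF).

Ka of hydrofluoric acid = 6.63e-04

pKa = -log(6.63e-04) = 3.18. pH = pKa + log([A⁻]/[HA]) = 3.18 + log(0.11/0.11)

pH = 3.18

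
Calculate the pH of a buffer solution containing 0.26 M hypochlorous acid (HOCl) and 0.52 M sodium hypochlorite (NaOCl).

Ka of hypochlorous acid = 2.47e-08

pKa = -log(2.47e-08) = 7.61. pH = pKa + log([A⁻]/[HA]) = 7.61 + log(0.52/0.26)

pH = 7.91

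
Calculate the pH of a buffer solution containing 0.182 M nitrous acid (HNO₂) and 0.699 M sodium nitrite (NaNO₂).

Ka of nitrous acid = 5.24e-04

pKa = -log(5.24e-04) = 3.28. pH = pKa + log([A⁻]/[HA]) = 3.28 + log(0.699/0.182)

pH = 3.87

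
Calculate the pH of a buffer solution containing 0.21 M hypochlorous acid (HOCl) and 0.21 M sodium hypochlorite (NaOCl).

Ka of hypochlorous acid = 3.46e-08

pKa = -log(3.46e-08) = 7.46. pH = pKa + log([A⁻]/[HA]) = 7.46 + log(0.21/0.21)

pH = 7.46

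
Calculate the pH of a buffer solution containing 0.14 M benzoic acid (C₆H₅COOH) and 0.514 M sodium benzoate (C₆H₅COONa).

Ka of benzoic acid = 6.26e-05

pKa = -log(6.26e-05) = 4.20. pH = pKa + log([A⁻]/[HA]) = 4.20 + log(0.514/0.14)

pH = 4.77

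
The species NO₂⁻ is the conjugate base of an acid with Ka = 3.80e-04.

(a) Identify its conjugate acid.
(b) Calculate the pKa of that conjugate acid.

(a) The conjugate acid is formed by adding one H⁺ to NO₂⁻, giving HNO₂. (b) pKa = -log(Ka) = -log(3.80e-04) = 3.42.

Conjugate acid: HNO₂; pK_a = 3.42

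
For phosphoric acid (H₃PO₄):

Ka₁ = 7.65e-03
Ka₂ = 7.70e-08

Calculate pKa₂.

pKa₂ = -log(Ka₂) = -log(7.70e-08) = 7.11.

pK_{a2} = 7.11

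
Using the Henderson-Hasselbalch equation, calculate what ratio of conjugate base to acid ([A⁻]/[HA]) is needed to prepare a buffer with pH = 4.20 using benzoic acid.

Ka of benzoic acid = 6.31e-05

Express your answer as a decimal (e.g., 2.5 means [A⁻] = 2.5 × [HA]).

pKa = -log(6.31e-05) = 4.2000. pH = pKa + log([A⁻]/[HA]), so log([A⁻]/[HA]) = pH − pKa = 4.20 − 4.2000 = 0.0000. [A⁻]/[HA] = 10^(0.0000) = 1.00

[A⁻]/[HA] = 1.00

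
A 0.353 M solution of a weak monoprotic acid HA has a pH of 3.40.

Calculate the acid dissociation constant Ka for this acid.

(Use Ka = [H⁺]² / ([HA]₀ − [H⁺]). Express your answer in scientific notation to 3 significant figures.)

[H⁺] = 10^(−pH) = 10^(−3.40) = 3.981e-04 M. For HA ⇌ H⁺ + A⁻, Ka = [H⁺][A⁻]/[HA] = [H⁺]² / ([HA]₀ − [H⁺]) = (3.981e-04)² / (0.353 − 3.981e-04) = 4.49e-07.

K_a = 4.49e-07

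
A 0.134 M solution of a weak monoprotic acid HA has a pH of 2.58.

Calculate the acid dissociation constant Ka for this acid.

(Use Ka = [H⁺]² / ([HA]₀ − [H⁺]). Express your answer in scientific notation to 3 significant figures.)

[H⁺] = 10^(−pH) = 10^(−2.58) = 2.630e-03 M. For HA ⇌ H⁺ + A⁻, Ka = [H⁺][A⁻]/[HA] = [H⁺]² / ([HA]₀ − [H⁺]) = (2.630e-03)² / (0.134 − 2.630e-03) = 5.27e-05.

K_a = 5.27e-05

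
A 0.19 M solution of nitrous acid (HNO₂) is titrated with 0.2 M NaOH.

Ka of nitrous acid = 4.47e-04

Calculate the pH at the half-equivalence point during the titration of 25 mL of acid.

At half-equivalence [HA] = [A⁻], so Henderson-Hasselbalch gives pH = pKa = -log(4.47e-04) = 3.35.

pH = pKa = 3.35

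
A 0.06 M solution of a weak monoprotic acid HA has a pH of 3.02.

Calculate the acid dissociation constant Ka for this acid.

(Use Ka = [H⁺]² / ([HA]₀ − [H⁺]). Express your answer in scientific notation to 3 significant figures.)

[H⁺] = 10^(−pH) = 10^(−3.02) = 9.550e-04 M. For HA ⇌ H⁺ + A⁻, Ka = [H⁺][A⁻]/[HA] = [H⁺]² / ([HA]₀ − [H⁺]) = (9.550e-04)² / (0.06 − 9.550e-04) = 1.54e-05.

K_a = 1.54e-05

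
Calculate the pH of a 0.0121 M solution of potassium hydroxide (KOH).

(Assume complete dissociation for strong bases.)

[OH⁻] = 0.0121 M for strong base. pOH = -log[OH⁻] = 1.92, pH = 14 - pOH

pH = 12.08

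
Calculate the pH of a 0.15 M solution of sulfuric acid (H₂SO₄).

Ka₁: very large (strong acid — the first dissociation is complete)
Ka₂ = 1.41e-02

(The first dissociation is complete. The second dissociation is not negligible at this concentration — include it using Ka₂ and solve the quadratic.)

First dissociation is complete: [H⁺]₀ = [HSO₄⁻]₀ = C = 0.15 M. Second dissociation HSO₄⁻ ⇌ H⁺ + SO₄²⁻: let x = [SO₄²⁻]. Ka₂ = (C + x)·x / (C − x) = 1.41e-02 → x² + (C + Ka₂)·x − Ka₂·C = 0 → x² + 0.16410·x − 2.115e-03 = 0. x = (−0.16410 + √(0.16410² + 4 × 2.115e-03)) / 2 = 1.2010e-02 M. [H⁺] = C + x = 0.15 + 1.2010e-02 = 1.6201e-01 M. pH = -log(1.6201e-01) = 0.79.

pH = 0.79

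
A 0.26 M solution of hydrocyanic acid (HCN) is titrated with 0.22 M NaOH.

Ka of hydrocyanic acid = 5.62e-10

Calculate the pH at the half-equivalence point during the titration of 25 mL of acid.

At half-equivalence [HA] = [A⁻], so Henderson-Hasselbalch gives pH = pKa = -log(5.62e-10) = 9.25.

pH = pKa = 9.25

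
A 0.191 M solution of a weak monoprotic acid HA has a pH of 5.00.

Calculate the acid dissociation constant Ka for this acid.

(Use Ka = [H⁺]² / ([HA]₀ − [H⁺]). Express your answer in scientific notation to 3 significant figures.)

[H⁺] = 10^(−pH) = 10^(−5.00) = 1.000e-05 M. For HA ⇌ H⁺ + A⁻, Ka = [H⁺][A⁻]/[HA] = [H⁺]² / ([HA]₀ − [H⁺]) = (1.000e-05)² / (0.191 − 1.000e-05) = 5.24e-10.

K_a = 5.24e-10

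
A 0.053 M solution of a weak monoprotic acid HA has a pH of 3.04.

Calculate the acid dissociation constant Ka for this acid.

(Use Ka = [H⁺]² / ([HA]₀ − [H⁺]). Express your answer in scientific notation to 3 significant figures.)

[H⁺] = 10^(−pH) = 10^(−3.04) = 9.120e-04 M. For HA ⇌ H⁺ + A⁻, Ka = [H⁺][A⁻]/[HA] = [H⁺]² / ([HA]₀ − [H⁺]) = (9.120e-04)² / (0.053 − 9.120e-04) = 1.60e-05.

K_a = 1.60e-05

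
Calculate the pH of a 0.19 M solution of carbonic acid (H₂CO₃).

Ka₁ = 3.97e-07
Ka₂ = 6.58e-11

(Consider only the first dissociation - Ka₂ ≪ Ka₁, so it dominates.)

First dissociation dominates. From Ka₁ = [H⁺][HA⁻]/[H₂A], x² + Ka₁·x − Ka₁·C = 0 with C = 0.19 M and Ka₁ = 3.97e-07. Solving: [H⁺] = (−Ka₁ + √(Ka₁² + 4·Ka₁·C)) / 2 = 2.7445e-04 M. pH = -log(2.7445e-04) = 3.56.

pH = 3.56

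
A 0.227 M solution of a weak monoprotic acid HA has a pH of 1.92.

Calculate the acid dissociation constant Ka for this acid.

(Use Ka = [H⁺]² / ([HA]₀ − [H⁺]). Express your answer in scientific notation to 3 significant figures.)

[H⁺] = 10^(−pH) = 10^(−1.92) = 1.202e-02 M. For HA ⇌ H⁺ + A⁻, Ka = [H⁺][A⁻]/[HA] = [H⁺]² / ([HA]₀ − [H⁺]) = (1.202e-02)² / (0.227 − 1.202e-02) = 6.72e-04.

K_a = 6.72e-04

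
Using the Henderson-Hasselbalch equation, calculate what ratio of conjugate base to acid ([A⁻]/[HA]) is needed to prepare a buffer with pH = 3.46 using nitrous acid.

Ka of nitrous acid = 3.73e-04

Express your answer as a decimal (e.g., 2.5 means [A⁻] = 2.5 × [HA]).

pKa = -log(3.73e-04) = 3.4283. pH = pKa + log([A⁻]/[HA]), so log([A⁻]/[HA]) = pH − pKa = 3.46 − 3.4283 = 0.0317. [A⁻]/[HA] = 10^(0.0317) = 1.08

[A⁻]/[HA] = 1.08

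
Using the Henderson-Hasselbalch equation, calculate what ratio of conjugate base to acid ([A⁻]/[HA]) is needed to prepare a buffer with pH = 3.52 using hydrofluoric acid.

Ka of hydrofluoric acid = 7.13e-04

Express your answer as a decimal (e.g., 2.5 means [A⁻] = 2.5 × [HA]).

pKa = -log(7.13e-04) = 3.1469. pH = pKa + log([A⁻]/[HA]), so log([A⁻]/[HA]) = pH − pKa = 3.52 − 3.1469 = 0.3731. [A⁻]/[HA] = 10^(0.3731) = 2.36

[A⁻]/[HA] = 2.36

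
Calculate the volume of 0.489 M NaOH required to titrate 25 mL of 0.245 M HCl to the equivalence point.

At equivalence: moles acid = moles base. moles HCl = 0.245 × 25/1000 = 0.006125 mol. V_base = moles / 0.489 × 1000 = 12.5 mL.

V_{base} = 12.5 mL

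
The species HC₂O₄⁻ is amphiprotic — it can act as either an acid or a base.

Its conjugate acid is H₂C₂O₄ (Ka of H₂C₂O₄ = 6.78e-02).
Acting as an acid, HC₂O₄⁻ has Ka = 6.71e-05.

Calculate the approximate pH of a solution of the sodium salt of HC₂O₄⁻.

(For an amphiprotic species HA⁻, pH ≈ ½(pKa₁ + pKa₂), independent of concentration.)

pKa₁ = -log(6.78e-02) = 1.17; pKa₂ = -log(6.71e-05) = 4.17. For an amphiprotic species, pH ≈ ½(pKa₁ + pKa₂) = ½(1.17 + 4.17) = 2.67.

pH = 2.67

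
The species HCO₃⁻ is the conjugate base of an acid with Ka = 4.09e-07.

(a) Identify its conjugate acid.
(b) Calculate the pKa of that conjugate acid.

(a) The conjugate acid is formed by adding one H⁺ to HCO₃⁻, giving H₂CO₃. (b) pKa = -log(Ka) = -log(4.09e-07) = 6.39.

Conjugate acid: H₂CO₃; pK_a = 6.39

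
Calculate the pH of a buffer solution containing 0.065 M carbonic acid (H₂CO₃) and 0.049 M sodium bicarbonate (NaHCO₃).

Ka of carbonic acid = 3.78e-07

pKa = -log(3.78e-07) = 6.42. pH = pKa + log([A⁻]/[HA]) = 6.42 + log(0.049/0.065)

pH = 6.30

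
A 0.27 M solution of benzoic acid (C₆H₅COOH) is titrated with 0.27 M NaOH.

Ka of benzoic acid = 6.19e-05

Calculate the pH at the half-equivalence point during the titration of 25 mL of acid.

At half-equivalence [HA] = [A⁻], so Henderson-Hasselbalch gives pH = pKa = -log(6.19e-05) = 4.21.

pH = pKa = 4.21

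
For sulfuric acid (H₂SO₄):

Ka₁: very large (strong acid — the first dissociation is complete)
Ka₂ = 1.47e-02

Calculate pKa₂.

pKa₂ = -log(Ka₂) = -log(1.47e-02) = 1.83.

pK_{a2} = 1.83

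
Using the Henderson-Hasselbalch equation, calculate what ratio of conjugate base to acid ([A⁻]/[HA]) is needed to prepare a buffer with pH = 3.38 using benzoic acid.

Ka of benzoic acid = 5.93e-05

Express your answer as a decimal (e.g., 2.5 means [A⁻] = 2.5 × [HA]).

pKa = -log(5.93e-05) = 4.2269. pH = pKa + log([A⁻]/[HA]), so log([A⁻]/[HA]) = pH − pKa = 3.38 − 4.2269 = -0.8469. [A⁻]/[HA] = 10^(-0.8469) = 0.142

[A⁻]/[HA] = 0.142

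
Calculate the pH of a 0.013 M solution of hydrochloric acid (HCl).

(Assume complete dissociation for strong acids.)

[H⁺] = 0.013 M for strong acid. pH = -log[H⁺] = -log(0.013)

pH = 1.89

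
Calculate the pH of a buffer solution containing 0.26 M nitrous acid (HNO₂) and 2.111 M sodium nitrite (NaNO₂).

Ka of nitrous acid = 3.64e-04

pKa = -log(3.64e-04) = 3.44. pH = pKa + log([A⁻]/[HA]) = 3.44 + log(2.111/0.26)

pH = 4.35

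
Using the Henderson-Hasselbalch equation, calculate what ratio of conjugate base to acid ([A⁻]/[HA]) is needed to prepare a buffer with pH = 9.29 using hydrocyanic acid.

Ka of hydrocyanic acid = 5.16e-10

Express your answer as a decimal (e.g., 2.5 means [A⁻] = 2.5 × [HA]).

pKa = -log(5.16e-10) = 9.2874. pH = pKa + log([A⁻]/[HA]), so log([A⁻]/[HA]) = pH − pKa = 9.29 − 9.2874 = 0.0026. [A⁻]/[HA] = 10^(0.0026) = 1.01

[A⁻]/[HA] = 1.01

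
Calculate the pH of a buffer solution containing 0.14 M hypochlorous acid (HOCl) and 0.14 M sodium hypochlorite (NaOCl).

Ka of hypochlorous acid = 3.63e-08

pKa = -log(3.63e-08) = 7.44. pH = pKa + log([A⁻]/[HA]) = 7.44 + log(0.14/0.14)

pH = 7.44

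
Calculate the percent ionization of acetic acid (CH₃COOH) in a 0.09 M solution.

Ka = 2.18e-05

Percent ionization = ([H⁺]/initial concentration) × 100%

Using Ka equilibrium: x² + Ka×x - Ka×C = 0. Solving: [H⁺] = 1.3899e-03. Percent = (1.3899e-03/0.09) × 100

Percent ionization = 1.54%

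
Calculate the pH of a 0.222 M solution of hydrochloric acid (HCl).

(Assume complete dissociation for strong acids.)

[H⁺] = 0.222 M for strong acid. pH = -log[H⁺] = -log(0.222)

pH = 0.65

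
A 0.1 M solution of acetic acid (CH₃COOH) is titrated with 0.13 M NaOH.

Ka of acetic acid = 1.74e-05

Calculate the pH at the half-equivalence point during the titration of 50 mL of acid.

At half-equivalence [HA] = [A⁻], so Henderson-Hasselbalch gives pH = pKa = -log(1.74e-05) = 4.76.

pH = pKa = 4.76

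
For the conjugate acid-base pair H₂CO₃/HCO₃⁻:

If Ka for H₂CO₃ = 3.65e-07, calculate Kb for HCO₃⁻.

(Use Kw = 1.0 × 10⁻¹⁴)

For a conjugate pair Ka × Kb = Kw, so Kb = Kw/Ka = 1.0 × 10⁻¹⁴ / 3.65e-07 = 2.74e-08.

K_b = 2.74e-08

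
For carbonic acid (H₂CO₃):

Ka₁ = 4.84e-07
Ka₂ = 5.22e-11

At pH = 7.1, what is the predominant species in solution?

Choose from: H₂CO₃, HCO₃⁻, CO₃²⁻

pKa₁ = 6.32, pKa₂ = 10.28. For a polyprotic acid the predominant species crosses at each pKa: below pKa_n the protonated form dominates, above it the deprotonated form does. At pH = 7.1, the predominant species is HCO₃⁻.

HCO₃⁻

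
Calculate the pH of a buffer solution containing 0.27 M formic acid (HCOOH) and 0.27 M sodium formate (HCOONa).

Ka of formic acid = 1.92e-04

pKa = -log(1.92e-04) = 3.72. pH = pKa + log([A⁻]/[HA]) = 3.72 + log(0.27/0.27)

pH = 3.72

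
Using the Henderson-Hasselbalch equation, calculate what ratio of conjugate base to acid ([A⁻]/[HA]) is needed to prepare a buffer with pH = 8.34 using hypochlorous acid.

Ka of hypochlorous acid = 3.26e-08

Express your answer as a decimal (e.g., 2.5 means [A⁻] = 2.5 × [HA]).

pKa = -log(3.26e-08) = 7.4868. pH = pKa + log([A⁻]/[HA]), so log([A⁻]/[HA]) = pH − pKa = 8.34 − 7.4868 = 0.8532. [A⁻]/[HA] = 10^(0.8532) = 7.13

[A⁻]/[HA] = 7.13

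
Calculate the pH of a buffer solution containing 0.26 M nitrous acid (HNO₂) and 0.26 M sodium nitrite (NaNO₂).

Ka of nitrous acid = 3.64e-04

pKa = -log(3.64e-04) = 3.44. pH = pKa + log([A⁻]/[HA]) = 3.44 + log(0.26/0.26)

pH = 3.44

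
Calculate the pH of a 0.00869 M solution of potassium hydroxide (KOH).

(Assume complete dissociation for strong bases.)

[OH⁻] = 0.00869 M for strong base. pOH = -log[OH⁻] = 2.06, pH = 14 - pOH

pH = 11.94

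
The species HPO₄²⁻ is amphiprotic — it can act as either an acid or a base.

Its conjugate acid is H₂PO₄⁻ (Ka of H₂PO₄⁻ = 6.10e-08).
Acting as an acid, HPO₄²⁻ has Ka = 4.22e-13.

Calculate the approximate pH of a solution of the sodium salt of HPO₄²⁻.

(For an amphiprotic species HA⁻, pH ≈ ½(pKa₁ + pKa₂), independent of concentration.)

pKa₁ = -log(6.10e-08) = 7.21; pKa₂ = -log(4.22e-13) = 12.37. For an amphiprotic species, pH ≈ ½(pKa₁ + pKa₂) = ½(7.21 + 12.37) = 9.79.

pH = 9.79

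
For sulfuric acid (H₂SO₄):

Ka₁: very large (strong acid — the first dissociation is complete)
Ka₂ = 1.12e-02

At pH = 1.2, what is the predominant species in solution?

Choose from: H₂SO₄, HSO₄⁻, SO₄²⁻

The first dissociation is complete, so H₂SO₄ itself is never the predominant species in water; pKa₂ = -log(1.12e-02) = 1.95. For a polyprotic acid the predominant species crosses at each pKa: below pKa_n the protonated form dominates, above it the deprotonated form does. At pH = 1.2, the predominant species is HSO₄⁻.

HSO₄⁻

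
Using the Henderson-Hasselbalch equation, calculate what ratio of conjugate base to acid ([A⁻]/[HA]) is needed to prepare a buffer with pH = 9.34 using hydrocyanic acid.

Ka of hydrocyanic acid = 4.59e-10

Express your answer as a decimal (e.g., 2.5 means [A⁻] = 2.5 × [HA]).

pKa = -log(4.59e-10) = 9.3382. pH = pKa + log([A⁻]/[HA]), so log([A⁻]/[HA]) = pH − pKa = 9.34 − 9.3382 = 0.0018. [A⁻]/[HA] = 10^(0.0018) = 1.00

[A⁻]/[HA] = 1.00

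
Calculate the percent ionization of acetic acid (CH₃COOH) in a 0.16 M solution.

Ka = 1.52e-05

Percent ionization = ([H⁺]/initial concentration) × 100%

Using Ka equilibrium: x² + Ka×x - Ka×C = 0. Solving: [H⁺] = 1.5519e-03. Percent = (1.5519e-03/0.16) × 100

Percent ionization = 0.97%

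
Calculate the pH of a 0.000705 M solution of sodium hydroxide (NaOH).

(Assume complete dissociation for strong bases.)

[OH⁻] = 0.000705 M for strong base. pOH = -log[OH⁻] = 3.15, pH = 14 - pOH

pH = 10.85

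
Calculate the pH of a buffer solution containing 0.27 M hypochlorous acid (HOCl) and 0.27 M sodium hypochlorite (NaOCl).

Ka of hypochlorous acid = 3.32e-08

pKa = -log(3.32e-08) = 7.48. pH = pKa + log([A⁻]/[HA]) = 7.48 + log(0.27/0.27)

pH = 7.48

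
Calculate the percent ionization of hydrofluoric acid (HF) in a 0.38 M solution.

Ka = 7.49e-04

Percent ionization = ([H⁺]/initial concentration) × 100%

Using Ka equilibrium: x² + Ka×x - Ka×C = 0. Solving: [H⁺] = 1.6500e-02. Percent = (1.6500e-02/0.38) × 100

Percent ionization = 4.34%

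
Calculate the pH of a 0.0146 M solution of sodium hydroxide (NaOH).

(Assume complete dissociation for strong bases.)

[OH⁻] = 0.0146 M for strong base. pOH = -log[OH⁻] = 1.84, pH = 14 - pOH

pH = 12.16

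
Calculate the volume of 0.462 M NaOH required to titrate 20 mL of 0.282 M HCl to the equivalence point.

At equivalence: moles acid = moles base. moles HCl = 0.282 × 20/1000 = 0.00564 mol. V_base = moles / 0.462 × 1000 = 12.2 mL.

V_{base} = 12.2 mL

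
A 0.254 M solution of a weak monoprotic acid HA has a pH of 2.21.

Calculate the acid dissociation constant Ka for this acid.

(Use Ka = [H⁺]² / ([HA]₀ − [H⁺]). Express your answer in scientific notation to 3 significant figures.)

[H⁺] = 10^(−pH) = 10^(−2.21) = 6.166e-03 M. For HA ⇌ H⁺ + A⁻, Ka = [H⁺][A⁻]/[HA] = [H⁺]² / ([HA]₀ − [H⁺]) = (6.166e-03)² / (0.254 − 6.166e-03) = 1.53e-04.

K_a = 1.53e-04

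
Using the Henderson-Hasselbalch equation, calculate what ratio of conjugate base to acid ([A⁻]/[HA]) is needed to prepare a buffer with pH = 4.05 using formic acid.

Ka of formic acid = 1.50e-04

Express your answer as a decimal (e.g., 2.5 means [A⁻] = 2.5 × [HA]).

pKa = -log(1.50e-04) = 3.8239. pH = pKa + log([A⁻]/[HA]), so log([A⁻]/[HA]) = pH − pKa = 4.05 − 3.8239 = 0.2261. [A⁻]/[HA] = 10^(0.2261) = 1.68

[A⁻]/[HA] = 1.68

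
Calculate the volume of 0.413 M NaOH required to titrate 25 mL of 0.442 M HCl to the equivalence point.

At equivalence: moles acid = moles base. moles HCl = 0.442 × 25/1000 = 0.01105 mol. V_base = moles / 0.413 × 1000 = 26.8 mL.

V_{base} = 26.8 mL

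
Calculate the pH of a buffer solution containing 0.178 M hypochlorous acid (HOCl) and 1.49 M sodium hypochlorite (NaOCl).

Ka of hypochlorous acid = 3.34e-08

pKa = -log(3.34e-08) = 7.48. pH = pKa + log([A⁻]/[HA]) = 7.48 + log(1.49/0.178)

pH = 8.40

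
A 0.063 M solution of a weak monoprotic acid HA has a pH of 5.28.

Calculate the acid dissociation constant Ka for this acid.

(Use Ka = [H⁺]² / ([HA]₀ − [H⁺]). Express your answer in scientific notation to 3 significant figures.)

[H⁺] = 10^(−pH) = 10^(−5.28) = 5.248e-06 M. For HA ⇌ H⁺ + A⁻, Ka = [H⁺][A⁻]/[HA] = [H⁺]² / ([HA]₀ − [H⁺]) = (5.248e-06)² / (0.063 − 5.248e-06) = 4.37e-10.

K_a = 4.37e-10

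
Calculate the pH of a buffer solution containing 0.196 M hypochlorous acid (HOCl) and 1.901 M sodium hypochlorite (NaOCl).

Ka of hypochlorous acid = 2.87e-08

pKa = -log(2.87e-08) = 7.54. pH = pKa + log([A⁻]/[HA]) = 7.54 + log(1.901/0.196)

pH = 8.53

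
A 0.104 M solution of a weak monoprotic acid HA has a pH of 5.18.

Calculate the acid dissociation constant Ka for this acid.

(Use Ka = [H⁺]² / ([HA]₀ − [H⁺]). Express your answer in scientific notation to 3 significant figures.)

[H⁺] = 10^(−pH) = 10^(−5.18) = 6.607e-06 M. For HA ⇌ H⁺ + A⁻, Ka = [H⁺][A⁻]/[HA] = [H⁺]² / ([HA]₀ − [H⁺]) = (6.607e-06)² / (0.104 − 6.607e-06) = 4.20e-10.

K_a = 4.20e-10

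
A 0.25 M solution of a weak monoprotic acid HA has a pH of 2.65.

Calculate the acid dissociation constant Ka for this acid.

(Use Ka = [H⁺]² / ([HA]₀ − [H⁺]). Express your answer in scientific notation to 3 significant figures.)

[H⁺] = 10^(−pH) = 10^(−2.65) = 2.239e-03 M. For HA ⇌ H⁺ + A⁻, Ka = [H⁺][A⁻]/[HA] = [H⁺]² / ([HA]₀ − [H⁺]) = (2.239e-03)² / (0.25 − 2.239e-03) = 2.02e-05.

K_a = 2.02e-05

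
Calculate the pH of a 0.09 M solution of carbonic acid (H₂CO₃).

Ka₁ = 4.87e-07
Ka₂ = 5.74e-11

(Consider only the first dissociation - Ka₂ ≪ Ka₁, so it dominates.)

First dissociation dominates. From Ka₁ = [H⁺][HA⁻]/[H₂A], x² + Ka₁·x − Ka₁·C = 0 with C = 0.09 M and Ka₁ = 4.87e-07. Solving: [H⁺] = (−Ka₁ + √(Ka₁² + 4·Ka₁·C)) / 2 = 2.0911e-04 M. pH = -log(2.0911e-04) = 3.68.

pH = 3.68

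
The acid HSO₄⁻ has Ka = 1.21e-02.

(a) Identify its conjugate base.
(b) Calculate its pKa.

(a) The conjugate base is formed by removing one H⁺ from HSO₄⁻, giving SO₄²⁻. (b) pKa = -log(Ka) = -log(1.21e-02) = 1.92.

Conjugate base: SO₄²⁻; pK_a = 1.92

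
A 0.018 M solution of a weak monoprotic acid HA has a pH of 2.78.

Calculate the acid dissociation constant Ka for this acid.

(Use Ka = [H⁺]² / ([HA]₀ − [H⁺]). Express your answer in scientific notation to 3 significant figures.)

[H⁺] = 10^(−pH) = 10^(−2.78) = 1.660e-03 M. For HA ⇌ H⁺ + A⁻, Ka = [H⁺][A⁻]/[HA] = [H⁺]² / ([HA]₀ − [H⁺]) = (1.660e-03)² / (0.018 − 1.660e-03) = 1.69e-04.

K_a = 1.69e-04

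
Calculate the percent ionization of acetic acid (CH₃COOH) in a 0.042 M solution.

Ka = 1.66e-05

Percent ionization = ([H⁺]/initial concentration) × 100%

Using Ka equilibrium: x² + Ka×x - Ka×C = 0. Solving: [H⁺] = 8.2673e-04. Percent = (8.2673e-04/0.042) × 100

Percent ionization = 1.97%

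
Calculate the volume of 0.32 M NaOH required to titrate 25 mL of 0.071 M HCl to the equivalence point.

At equivalence: moles acid = moles base. moles HCl = 0.071 × 25/1000 = 0.001775 mol. V_base = moles / 0.32 × 1000 = 5.5 mL.

V_{base} = 5.5 mL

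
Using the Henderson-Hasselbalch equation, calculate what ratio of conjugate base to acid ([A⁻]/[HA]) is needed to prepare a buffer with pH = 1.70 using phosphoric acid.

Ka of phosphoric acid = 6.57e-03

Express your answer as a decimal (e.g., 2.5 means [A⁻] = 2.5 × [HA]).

pKa = -log(6.57e-03) = 2.1824. pH = pKa + log([A⁻]/[HA]), so log([A⁻]/[HA]) = pH − pKa = 1.70 − 2.1824 = -0.4824. [A⁻]/[HA] = 10^(-0.4824) = 0.329

[A⁻]/[HA] = 0.329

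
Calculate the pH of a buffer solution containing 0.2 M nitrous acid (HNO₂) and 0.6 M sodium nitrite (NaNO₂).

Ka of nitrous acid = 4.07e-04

pKa = -log(4.07e-04) = 3.39. pH = pKa + log([A⁻]/[HA]) = 3.39 + log(0.6/0.2)

pH = 3.87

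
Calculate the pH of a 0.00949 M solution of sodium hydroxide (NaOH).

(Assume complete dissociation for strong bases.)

[OH⁻] = 0.00949 M for strong base. pOH = -log[OH⁻] = 2.02, pH = 14 - pOH

pH = 11.98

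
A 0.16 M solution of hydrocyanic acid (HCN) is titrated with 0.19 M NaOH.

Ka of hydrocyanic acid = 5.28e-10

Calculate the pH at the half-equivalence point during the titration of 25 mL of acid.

At half-equivalence [HA] = [A⁻], so Henderson-Hasselbalch gives pH = pKa = -log(5.28e-10) = 9.28.

pH = pKa = 9.28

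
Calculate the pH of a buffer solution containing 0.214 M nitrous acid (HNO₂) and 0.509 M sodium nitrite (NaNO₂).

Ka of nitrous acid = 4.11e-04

pKa = -log(4.11e-04) = 3.39. pH = pKa + log([A⁻]/[HA]) = 3.39 + log(0.509/0.214)

pH = 3.76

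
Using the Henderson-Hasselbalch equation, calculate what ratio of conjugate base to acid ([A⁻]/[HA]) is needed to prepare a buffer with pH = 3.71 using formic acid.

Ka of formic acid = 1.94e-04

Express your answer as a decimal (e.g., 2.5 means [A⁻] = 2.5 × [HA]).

pKa = -log(1.94e-04) = 3.7122. pH = pKa + log([A⁻]/[HA]), so log([A⁻]/[HA]) = pH − pKa = 3.71 − 3.7122 = -0.0022. [A⁻]/[HA] = 10^(-0.0022) = 0.995

[A⁻]/[HA] = 0.995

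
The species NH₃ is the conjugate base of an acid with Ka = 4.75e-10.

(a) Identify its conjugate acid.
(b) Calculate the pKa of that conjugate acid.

(a) The conjugate acid is formed by adding one H⁺ to NH₃, giving NH₄⁺. (b) pKa = -log(Ka) = -log(4.75e-10) = 9.32.

Conjugate acid: NH₄⁺; pK_a = 9.32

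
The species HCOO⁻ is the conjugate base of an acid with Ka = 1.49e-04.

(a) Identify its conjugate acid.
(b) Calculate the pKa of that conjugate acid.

(a) The conjugate acid is formed by adding one H⁺ to HCOO⁻, giving HCOOH. (b) pKa = -log(Ka) = -log(1.49e-04) = 3.83.

Conjugate acid: HCOOH; pK_a = 3.83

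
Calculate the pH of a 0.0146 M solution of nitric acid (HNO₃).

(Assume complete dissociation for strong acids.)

[H⁺] = 0.0146 M for strong acid. pH = -log[H⁺] = -log(0.0146)

pH = 1.84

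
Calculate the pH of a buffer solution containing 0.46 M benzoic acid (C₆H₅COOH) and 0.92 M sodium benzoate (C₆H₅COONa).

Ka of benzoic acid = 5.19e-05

pKa = -log(5.19e-05) = 4.28. pH = pKa + log([A⁻]/[HA]) = 4.28 + log(0.92/0.46)

pH = 4.59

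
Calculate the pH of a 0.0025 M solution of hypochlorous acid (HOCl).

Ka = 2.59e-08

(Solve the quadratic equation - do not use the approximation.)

x² + Ka×x - Ka×C = 0. Using quadratic formula: [H⁺] = 8.0338e-06

pH = 5.10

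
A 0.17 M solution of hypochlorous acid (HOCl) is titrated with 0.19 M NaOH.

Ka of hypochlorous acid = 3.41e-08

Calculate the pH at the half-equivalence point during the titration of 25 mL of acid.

At half-equivalence [HA] = [A⁻], so Henderson-Hasselbalch gives pH = pKa = -log(3.41e-08) = 7.47.

pH = pKa = 7.47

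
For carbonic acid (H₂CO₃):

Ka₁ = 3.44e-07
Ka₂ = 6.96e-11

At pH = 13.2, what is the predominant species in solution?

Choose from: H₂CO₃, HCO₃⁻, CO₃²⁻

pKa₁ = 6.46, pKa₂ = 10.16. For a polyprotic acid the predominant species crosses at each pKa: below pKa_n the protonated form dominates, above it the deprotonated form does. At pH = 13.2, the predominant species is CO₃²⁻.

CO₃²⁻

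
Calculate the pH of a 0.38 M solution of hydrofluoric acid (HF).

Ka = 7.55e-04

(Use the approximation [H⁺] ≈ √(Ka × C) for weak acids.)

[H⁺] = √(Ka × C) = √(7.55e-04 × 0.38) = 1.6938e-02. pH = -log(1.6938e-02)

pH = 1.77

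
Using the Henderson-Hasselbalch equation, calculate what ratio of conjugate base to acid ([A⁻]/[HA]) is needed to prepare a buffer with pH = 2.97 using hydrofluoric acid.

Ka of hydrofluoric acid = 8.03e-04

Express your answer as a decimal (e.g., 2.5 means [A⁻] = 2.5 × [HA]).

pKa = -log(8.03e-04) = 3.0953. pH = pKa + log([A⁻]/[HA]), so log([A⁻]/[HA]) = pH − pKa = 2.97 − 3.0953 = -0.1253. [A⁻]/[HA] = 10^(-0.1253) = 0.749

[A⁻]/[HA] = 0.749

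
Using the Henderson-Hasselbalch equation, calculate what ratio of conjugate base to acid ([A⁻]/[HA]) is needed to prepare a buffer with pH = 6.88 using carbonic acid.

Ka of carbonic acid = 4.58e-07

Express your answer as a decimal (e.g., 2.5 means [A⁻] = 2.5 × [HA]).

pKa = -log(4.58e-07) = 6.3391. pH = pKa + log([A⁻]/[HA]), so log([A⁻]/[HA]) = pH − pKa = 6.88 − 6.3391 = 0.5409. [A⁻]/[HA] = 10^(0.5409) = 3.47

[A⁻]/[HA] = 3.47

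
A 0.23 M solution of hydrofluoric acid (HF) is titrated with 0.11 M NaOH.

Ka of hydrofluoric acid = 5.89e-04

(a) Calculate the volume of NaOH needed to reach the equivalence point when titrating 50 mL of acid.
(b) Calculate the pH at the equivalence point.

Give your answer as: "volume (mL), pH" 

moles acid = 0.23 × 50/1000 = 0.0115 mol; V_base = moles/0.11 × 1000 = 104.5 mL. At equivalence only the conjugate base is present: [A⁻] = 0.0115/0.155 = 7.4412e-02 M. Kb = Kw/Ka = 1.70e-11; [OH⁻] = √(Kb × [A⁻]) = 1.1240e-06; pOH = 5.95; pH = 14 - pOH = 8.05.

V = 104.5 mL, pH = 8.05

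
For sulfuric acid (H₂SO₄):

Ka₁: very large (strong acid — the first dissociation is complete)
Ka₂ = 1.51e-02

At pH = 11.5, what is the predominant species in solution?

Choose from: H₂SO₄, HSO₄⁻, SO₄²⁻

The first dissociation is complete, so H₂SO₄ itself is never the predominant species in water; pKa₂ = -log(1.51e-02) = 1.82. For a polyprotic acid the predominant species crosses at each pKa: below pKa_n the protonated form dominates, above it the deprotonated form does. At pH = 11.5, the predominant species is SO₄²⁻.

SO₄²⁻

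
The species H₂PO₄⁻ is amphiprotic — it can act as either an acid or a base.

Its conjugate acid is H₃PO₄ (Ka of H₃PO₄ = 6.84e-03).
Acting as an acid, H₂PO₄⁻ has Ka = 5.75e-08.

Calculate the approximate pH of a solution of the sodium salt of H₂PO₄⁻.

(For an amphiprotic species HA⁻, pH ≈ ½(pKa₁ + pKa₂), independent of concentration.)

pKa₁ = -log(6.84e-03) = 2.16; pKa₂ = -log(5.75e-08) = 7.24. For an amphiprotic species, pH ≈ ½(pKa₁ + pKa₂) = ½(2.16 + 7.24) = 4.70.

pH = 4.70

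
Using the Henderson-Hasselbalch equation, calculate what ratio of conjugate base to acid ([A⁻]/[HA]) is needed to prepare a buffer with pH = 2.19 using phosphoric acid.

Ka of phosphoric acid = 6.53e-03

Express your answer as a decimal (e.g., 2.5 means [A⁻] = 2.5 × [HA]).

pKa = -log(6.53e-03) = 2.1851. pH = pKa + log([A⁻]/[HA]), so log([A⁻]/[HA]) = pH − pKa = 2.19 − 2.1851 = 0.0049. [A⁻]/[HA] = 10^(0.0049) = 1.01

[A⁻]/[HA] = 1.01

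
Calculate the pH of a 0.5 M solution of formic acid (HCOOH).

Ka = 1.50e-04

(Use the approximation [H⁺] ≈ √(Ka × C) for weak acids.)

[H⁺] = √(Ka × C) = √(1.50e-04 × 0.5) = 8.6603e-03. pH = -log(8.6603e-03)

pH = 2.06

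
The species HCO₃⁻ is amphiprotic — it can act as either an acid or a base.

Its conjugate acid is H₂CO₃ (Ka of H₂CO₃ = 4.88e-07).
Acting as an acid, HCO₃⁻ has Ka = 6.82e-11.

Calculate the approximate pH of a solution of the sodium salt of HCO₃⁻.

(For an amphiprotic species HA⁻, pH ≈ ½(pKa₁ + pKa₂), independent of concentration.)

pKa₁ = -log(4.88e-07) = 6.31; pKa₂ = -log(6.82e-11) = 10.17. For an amphiprotic species, pH ≈ ½(pKa₁ + pKa₂) = ½(6.31 + 10.17) = 8.24.

pH = 8.24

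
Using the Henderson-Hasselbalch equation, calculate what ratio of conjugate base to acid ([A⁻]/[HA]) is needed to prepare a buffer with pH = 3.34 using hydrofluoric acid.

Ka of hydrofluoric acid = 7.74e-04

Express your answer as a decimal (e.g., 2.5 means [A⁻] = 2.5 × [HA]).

pKa = -log(7.74e-04) = 3.1113. pH = pKa + log([A⁻]/[HA]), so log([A⁻]/[HA]) = pH − pKa = 3.34 − 3.1113 = 0.2287. [A⁻]/[HA] = 10^(0.2287) = 1.69

[A⁻]/[HA] = 1.69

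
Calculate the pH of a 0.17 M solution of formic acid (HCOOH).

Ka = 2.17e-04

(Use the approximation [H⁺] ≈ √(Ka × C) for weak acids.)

[H⁺] = √(Ka × C) = √(2.17e-04 × 0.17) = 6.0737e-03. pH = -log(6.0737e-03)

pH = 2.22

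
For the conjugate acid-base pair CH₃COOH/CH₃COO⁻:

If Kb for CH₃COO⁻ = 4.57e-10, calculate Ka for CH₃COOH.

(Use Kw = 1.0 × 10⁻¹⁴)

For a conjugate pair Ka × Kb = Kw, so Ka = Kw/Kb = 1.0 × 10⁻¹⁴ / 4.57e-10 = 2.19e-05.

K_a = 2.19e-05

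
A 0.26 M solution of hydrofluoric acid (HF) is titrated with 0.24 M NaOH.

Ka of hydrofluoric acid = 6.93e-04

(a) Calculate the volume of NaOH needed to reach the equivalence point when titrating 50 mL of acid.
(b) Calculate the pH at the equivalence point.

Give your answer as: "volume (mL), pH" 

moles acid = 0.26 × 50/1000 = 0.013 mol; V_base = moles/0.24 × 1000 = 54.2 mL. At equivalence only the conjugate base is present: [A⁻] = 0.013/0.104 = 1.2480e-01 M. Kb = Kw/Ka = 1.44e-11; [OH⁻] = √(Kb × [A⁻]) = 1.3420e-06; pOH = 5.87; pH = 14 - pOH = 8.13.

V = 54.2 mL, pH = 8.13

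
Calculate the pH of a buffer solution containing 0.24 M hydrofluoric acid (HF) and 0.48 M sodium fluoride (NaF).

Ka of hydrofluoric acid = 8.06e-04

pKa = -log(8.06e-04) = 3.09. pH = pKa + log([A⁻]/[HA]) = 3.09 + log(0.48/0.24)

pH = 3.39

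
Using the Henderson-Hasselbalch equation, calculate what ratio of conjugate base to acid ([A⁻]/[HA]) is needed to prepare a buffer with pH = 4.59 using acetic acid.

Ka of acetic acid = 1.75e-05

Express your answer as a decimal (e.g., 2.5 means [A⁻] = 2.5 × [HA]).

pKa = -log(1.75e-05) = 4.7570. pH = pKa + log([A⁻]/[HA]), so log([A⁻]/[HA]) = pH − pKa = 4.59 − 4.7570 = -0.1670. [A⁻]/[HA] = 10^(-0.1670) = 0.681

[A⁻]/[HA] = 0.681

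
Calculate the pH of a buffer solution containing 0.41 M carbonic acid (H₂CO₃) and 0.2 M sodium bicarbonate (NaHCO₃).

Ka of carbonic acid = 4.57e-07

pKa = -log(4.57e-07) = 6.34. pH = pKa + log([A⁻]/[HA]) = 6.34 + log(0.2/0.41)

pH = 6.03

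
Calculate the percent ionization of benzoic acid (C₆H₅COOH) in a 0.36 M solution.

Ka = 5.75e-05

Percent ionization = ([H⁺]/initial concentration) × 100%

Using Ka equilibrium: x² + Ka×x - Ka×C = 0. Solving: [H⁺] = 4.5211e-03. Percent = (4.5211e-03/0.36) × 100

Percent ionization = 1.26%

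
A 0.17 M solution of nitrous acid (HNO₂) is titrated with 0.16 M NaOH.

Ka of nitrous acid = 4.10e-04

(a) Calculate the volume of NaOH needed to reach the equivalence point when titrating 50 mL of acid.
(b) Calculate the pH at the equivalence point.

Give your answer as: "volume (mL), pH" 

moles acid = 0.17 × 50/1000 = 0.0085 mol; V_base = moles/0.16 × 1000 = 53.1 mL. At equivalence only the conjugate base is present: [A⁻] = 0.0085/0.103 = 8.2424e-02 M. Kb = Kw/Ka = 2.44e-11; [OH⁻] = √(Kb × [A⁻]) = 1.4179e-06; pOH = 5.85; pH = 14 - pOH = 8.15.

V = 53.1 mL, pH = 8.15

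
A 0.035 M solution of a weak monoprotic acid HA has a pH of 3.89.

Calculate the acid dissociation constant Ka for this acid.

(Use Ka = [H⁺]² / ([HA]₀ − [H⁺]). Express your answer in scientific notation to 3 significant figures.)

[H⁺] = 10^(−pH) = 10^(−3.89) = 1.288e-04 M. For HA ⇌ H⁺ + A⁻, Ka = [H⁺][A⁻]/[HA] = [H⁺]² / ([HA]₀ − [H⁺]) = (1.288e-04)² / (0.035 − 1.288e-04) = 4.76e-07.

K_a = 4.76e-07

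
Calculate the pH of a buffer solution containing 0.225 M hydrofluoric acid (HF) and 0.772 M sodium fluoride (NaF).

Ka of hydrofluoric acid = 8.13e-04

pKa = -log(8.13e-04) = 3.09. pH = pKa + log([A⁻]/[HA]) = 3.09 + log(0.772/0.225)

pH = 3.63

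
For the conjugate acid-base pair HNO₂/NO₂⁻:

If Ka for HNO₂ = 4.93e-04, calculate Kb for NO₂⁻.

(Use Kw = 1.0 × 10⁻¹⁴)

For a conjugate pair Ka × Kb = Kw, so Kb = Kw/Ka = 1.0 × 10⁻¹⁴ / 4.93e-04 = 2.03e-11.

K_b = 2.03e-11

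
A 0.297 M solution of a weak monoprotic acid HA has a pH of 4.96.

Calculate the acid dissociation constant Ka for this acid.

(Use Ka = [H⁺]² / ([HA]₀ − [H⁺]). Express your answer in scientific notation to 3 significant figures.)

[H⁺] = 10^(−pH) = 10^(−4.96) = 1.096e-05 M. For HA ⇌ H⁺ + A⁻, Ka = [H⁺][A⁻]/[HA] = [H⁺]² / ([HA]₀ − [H⁺]) = (1.096e-05)² / (0.297 − 1.096e-05) = 4.05e-10.

K_a = 4.05e-10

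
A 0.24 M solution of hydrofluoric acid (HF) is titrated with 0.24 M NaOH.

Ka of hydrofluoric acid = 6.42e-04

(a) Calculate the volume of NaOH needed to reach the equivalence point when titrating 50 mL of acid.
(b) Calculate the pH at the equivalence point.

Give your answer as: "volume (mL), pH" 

moles acid = 0.24 × 50/1000 = 0.012 mol; V_base = moles/0.24 × 1000 = 50.0 mL. At equivalence only the conjugate base is present: [A⁻] = 0.012/0.100 = 1.2000e-01 M. Kb = Kw/Ka = 1.56e-11; [OH⁻] = √(Kb × [A⁻]) = 1.3672e-06; pOH = 5.86; pH = 14 - pOH = 8.14.

V = 50.0 mL, pH = 8.14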